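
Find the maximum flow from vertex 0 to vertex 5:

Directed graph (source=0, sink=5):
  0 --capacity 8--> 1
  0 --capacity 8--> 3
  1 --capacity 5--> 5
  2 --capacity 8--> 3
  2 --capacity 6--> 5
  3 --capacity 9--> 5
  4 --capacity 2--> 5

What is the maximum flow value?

Computing max flow:
  Flow on (0->1): 5/8
  Flow on (0->3): 8/8
  Flow on (1->5): 5/5
  Flow on (3->5): 8/9
Maximum flow = 13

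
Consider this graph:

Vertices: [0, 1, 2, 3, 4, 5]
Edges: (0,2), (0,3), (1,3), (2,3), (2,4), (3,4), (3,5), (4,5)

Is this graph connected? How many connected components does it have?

Checking connectivity: the graph has 1 connected component(s).
All vertices are reachable from each other. The graph IS connected.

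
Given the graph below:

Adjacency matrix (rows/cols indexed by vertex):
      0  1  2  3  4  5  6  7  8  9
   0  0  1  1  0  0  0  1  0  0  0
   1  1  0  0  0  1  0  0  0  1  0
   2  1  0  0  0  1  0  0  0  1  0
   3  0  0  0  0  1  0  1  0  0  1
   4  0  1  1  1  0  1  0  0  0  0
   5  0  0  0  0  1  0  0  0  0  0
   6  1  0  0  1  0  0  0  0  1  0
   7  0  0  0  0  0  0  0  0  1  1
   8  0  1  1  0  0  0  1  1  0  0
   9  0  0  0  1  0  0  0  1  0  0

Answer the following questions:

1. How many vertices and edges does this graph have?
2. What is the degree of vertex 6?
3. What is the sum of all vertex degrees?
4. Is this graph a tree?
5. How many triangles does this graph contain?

Count: 10 vertices, 14 edges.
Vertex 6 has neighbors [0, 3, 8], degree = 3.
Handshaking lemma: 2 * 14 = 28.
A tree on 10 vertices has 9 edges. This graph has 14 edges (5 extra). Not a tree.
Number of triangles = 0.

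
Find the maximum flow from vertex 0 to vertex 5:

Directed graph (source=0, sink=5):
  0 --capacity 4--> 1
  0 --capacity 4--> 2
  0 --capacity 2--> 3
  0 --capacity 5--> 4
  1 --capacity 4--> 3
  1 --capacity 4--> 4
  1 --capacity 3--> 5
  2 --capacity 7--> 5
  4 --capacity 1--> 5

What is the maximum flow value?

Computing max flow:
  Flow on (0->1): 3/4
  Flow on (0->2): 4/4
  Flow on (0->4): 1/5
  Flow on (1->5): 3/3
  Flow on (2->5): 4/7
  Flow on (4->5): 1/1
Maximum flow = 8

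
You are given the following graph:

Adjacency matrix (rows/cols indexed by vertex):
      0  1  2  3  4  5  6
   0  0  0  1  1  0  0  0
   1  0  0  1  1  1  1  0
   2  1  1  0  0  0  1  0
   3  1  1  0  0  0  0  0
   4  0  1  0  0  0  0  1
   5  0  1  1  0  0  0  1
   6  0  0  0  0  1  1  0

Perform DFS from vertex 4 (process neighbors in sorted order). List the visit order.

DFS from vertex 4 (neighbors processed in ascending order):
Visit order: 4, 1, 2, 0, 3, 5, 6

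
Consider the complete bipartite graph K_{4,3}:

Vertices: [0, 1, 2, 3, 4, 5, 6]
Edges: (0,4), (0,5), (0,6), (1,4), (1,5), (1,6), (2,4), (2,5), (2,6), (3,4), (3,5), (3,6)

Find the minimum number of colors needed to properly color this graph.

K_{4,3} is bipartite: vertices split into two independent sets of size 4 and 3.
Color one set 0, the other 1. No adjacent vertices share a color.
Chromatic number = 2.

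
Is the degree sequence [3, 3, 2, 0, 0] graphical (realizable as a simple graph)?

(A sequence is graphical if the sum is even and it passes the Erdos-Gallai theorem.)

Sum of degrees = 8. Sum is even but fails Erdos-Gallai. The sequence is NOT graphical.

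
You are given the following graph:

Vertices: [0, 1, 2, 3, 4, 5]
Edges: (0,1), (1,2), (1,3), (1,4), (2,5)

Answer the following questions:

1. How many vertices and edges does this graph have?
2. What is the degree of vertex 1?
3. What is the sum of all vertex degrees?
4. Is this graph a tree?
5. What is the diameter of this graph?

Count: 6 vertices, 5 edges.
Vertex 1 has neighbors [0, 2, 3, 4], degree = 4.
Handshaking lemma: 2 * 5 = 10.
A graph is a tree iff it is connected and has exactly n-1 edges. This graph is connected (all 6 vertices in one component) and has 6-1 = 5 edges. It is a tree.
Diameter (longest shortest path) = 3.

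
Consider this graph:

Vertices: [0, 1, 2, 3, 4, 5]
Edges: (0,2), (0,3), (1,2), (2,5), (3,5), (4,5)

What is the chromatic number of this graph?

The graph has a maximum clique of size 2 (lower bound on chromatic number).
A valid 2-coloring: {0: 1, 1: 1, 2: 0, 3: 0, 4: 0, 5: 1}.
Chromatic number = 2.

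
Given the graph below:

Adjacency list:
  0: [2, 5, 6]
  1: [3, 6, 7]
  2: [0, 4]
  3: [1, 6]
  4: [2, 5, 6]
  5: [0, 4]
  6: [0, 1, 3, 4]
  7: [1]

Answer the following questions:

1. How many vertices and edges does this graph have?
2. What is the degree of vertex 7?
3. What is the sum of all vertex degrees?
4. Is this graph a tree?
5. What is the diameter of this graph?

Count: 8 vertices, 10 edges.
Vertex 7 has neighbors [1], degree = 1.
Handshaking lemma: 2 * 10 = 20.
A tree on 8 vertices has 7 edges. This graph has 10 edges (3 extra). Not a tree.
Diameter (longest shortest path) = 4.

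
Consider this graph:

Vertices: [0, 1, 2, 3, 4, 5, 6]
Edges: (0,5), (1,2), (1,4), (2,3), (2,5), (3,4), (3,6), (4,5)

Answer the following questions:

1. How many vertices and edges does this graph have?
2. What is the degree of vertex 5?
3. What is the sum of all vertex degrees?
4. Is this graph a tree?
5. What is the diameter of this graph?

Count: 7 vertices, 8 edges.
Vertex 5 has neighbors [0, 2, 4], degree = 3.
Handshaking lemma: 2 * 8 = 16.
A tree on 7 vertices has 6 edges. This graph has 8 edges (2 extra). Not a tree.
Diameter (longest shortest path) = 4.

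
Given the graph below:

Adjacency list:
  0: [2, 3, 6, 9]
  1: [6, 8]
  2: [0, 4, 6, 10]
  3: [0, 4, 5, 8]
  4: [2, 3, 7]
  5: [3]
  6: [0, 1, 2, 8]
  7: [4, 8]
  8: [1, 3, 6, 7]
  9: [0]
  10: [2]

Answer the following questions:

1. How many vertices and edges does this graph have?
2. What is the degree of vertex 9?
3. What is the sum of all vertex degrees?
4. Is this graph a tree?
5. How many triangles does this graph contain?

Count: 11 vertices, 15 edges.
Vertex 9 has neighbors [0], degree = 1.
Handshaking lemma: 2 * 15 = 30.
A tree on 11 vertices has 10 edges. This graph has 15 edges (5 extra). Not a tree.
Number of triangles = 2.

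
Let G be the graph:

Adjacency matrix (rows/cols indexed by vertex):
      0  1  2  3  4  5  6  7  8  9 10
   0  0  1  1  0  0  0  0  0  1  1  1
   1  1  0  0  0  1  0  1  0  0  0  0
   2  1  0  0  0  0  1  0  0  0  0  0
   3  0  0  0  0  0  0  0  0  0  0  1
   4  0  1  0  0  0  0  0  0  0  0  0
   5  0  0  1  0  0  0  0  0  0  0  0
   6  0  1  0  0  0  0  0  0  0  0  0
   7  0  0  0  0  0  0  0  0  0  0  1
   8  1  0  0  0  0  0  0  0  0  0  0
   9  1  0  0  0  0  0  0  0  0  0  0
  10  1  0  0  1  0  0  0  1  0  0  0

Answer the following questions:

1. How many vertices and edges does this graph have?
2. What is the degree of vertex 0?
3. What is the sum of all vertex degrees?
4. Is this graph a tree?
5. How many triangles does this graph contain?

Count: 11 vertices, 10 edges.
Vertex 0 has neighbors [1, 2, 8, 9, 10], degree = 5.
Handshaking lemma: 2 * 10 = 20.
A graph is a tree iff it is connected and has exactly n-1 edges. This graph is connected (all 11 vertices in one component) and has 11-1 = 10 edges. It is a tree.
Number of triangles = 0.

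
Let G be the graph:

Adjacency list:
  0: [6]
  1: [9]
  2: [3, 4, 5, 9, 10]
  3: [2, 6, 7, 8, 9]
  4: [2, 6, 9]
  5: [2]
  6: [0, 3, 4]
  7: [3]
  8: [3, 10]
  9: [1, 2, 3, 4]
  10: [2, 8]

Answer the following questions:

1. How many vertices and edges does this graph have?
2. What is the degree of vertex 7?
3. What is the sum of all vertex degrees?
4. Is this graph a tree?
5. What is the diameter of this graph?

Count: 11 vertices, 14 edges.
Vertex 7 has neighbors [3], degree = 1.
Handshaking lemma: 2 * 14 = 28.
A tree on 11 vertices has 10 edges. This graph has 14 edges (4 extra). Not a tree.
Diameter (longest shortest path) = 4.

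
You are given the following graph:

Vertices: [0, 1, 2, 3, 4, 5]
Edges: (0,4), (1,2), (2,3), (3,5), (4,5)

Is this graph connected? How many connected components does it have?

Checking connectivity: the graph has 1 connected component(s).
All vertices are reachable from each other. The graph IS connected.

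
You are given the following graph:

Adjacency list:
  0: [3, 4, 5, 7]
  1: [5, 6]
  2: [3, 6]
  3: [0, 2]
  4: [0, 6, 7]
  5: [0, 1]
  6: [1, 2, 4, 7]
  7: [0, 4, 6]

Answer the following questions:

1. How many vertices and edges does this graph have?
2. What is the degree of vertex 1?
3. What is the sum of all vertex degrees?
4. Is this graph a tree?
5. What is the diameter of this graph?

Count: 8 vertices, 11 edges.
Vertex 1 has neighbors [5, 6], degree = 2.
Handshaking lemma: 2 * 11 = 22.
A tree on 8 vertices has 7 edges. This graph has 11 edges (4 extra). Not a tree.
Diameter (longest shortest path) = 3.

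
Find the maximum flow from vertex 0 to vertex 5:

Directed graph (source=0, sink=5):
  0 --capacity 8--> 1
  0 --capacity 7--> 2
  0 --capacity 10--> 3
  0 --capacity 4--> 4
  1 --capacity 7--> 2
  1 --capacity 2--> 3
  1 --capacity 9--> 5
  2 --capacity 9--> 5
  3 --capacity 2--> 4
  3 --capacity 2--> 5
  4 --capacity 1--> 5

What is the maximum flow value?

Computing max flow:
  Flow on (0->1): 8/8
  Flow on (0->2): 7/7
  Flow on (0->3): 3/10
  Flow on (1->5): 8/9
  Flow on (2->5): 7/9
  Flow on (3->4): 1/2
  Flow on (3->5): 2/2
  Flow on (4->5): 1/1
Maximum flow = 18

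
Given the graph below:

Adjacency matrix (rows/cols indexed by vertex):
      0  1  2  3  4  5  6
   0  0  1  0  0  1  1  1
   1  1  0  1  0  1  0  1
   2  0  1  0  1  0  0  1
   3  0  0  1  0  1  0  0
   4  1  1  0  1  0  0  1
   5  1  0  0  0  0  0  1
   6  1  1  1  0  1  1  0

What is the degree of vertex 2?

Vertex 2 has neighbors [1, 3, 6], so deg(2) = 3.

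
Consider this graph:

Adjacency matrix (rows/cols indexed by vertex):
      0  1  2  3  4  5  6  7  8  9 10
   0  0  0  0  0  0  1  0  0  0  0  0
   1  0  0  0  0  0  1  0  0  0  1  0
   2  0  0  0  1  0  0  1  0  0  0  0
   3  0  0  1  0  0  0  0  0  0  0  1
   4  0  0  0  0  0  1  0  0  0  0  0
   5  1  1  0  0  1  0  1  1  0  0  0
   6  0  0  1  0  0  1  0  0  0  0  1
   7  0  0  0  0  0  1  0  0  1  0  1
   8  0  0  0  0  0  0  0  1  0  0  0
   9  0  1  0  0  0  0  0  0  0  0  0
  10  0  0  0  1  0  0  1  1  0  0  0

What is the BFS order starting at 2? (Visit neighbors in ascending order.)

BFS from vertex 2 (neighbors processed in ascending order):
Visit order: 2, 3, 6, 10, 5, 7, 0, 1, 4, 8, 9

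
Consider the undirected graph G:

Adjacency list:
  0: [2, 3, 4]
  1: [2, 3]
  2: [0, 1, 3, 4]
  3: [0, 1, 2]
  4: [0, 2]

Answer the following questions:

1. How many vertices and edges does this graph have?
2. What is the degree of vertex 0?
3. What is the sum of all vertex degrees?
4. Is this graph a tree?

Count: 5 vertices, 7 edges.
Vertex 0 has neighbors [2, 3, 4], degree = 3.
Handshaking lemma: 2 * 7 = 14.
A tree on 5 vertices has 4 edges. This graph has 7 edges (3 extra). Not a tree.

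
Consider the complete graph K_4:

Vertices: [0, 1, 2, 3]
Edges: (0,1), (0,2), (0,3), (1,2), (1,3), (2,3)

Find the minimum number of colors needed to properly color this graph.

In K_4, every vertex is adjacent to every other vertex.
Each vertex needs a unique color.
Chromatic number = 4.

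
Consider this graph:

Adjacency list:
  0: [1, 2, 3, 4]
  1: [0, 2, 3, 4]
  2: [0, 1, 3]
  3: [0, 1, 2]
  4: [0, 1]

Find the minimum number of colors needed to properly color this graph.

The graph has a maximum clique of size 4 (lower bound on chromatic number).
A valid 4-coloring: {0: 0, 1: 1, 2: 2, 3: 3, 4: 2}.
Chromatic number = 4.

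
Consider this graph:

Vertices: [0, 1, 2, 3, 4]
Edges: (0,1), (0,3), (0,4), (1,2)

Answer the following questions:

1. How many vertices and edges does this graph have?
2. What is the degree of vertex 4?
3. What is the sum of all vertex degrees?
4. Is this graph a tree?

Count: 5 vertices, 4 edges.
Vertex 4 has neighbors [0], degree = 1.
Handshaking lemma: 2 * 4 = 8.
A graph is a tree iff it is connected and has exactly n-1 edges. This graph is connected (all 5 vertices in one component) and has 5-1 = 4 edges. It is a tree.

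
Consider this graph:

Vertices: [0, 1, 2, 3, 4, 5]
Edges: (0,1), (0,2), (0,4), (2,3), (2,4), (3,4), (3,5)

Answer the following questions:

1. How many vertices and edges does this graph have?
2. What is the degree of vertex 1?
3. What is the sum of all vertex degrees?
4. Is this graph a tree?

Count: 6 vertices, 7 edges.
Vertex 1 has neighbors [0], degree = 1.
Handshaking lemma: 2 * 7 = 14.
A tree on 6 vertices has 5 edges. This graph has 7 edges (2 extra). Not a tree.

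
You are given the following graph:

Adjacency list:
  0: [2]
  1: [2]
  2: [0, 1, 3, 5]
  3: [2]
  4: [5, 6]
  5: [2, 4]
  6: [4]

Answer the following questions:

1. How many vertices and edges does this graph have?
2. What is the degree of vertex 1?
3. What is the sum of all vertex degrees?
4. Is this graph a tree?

Count: 7 vertices, 6 edges.
Vertex 1 has neighbors [2], degree = 1.
Handshaking lemma: 2 * 6 = 12.
A graph is a tree iff it is connected and has exactly n-1 edges. This graph is connected (all 7 vertices in one component) and has 7-1 = 6 edges. It is a tree.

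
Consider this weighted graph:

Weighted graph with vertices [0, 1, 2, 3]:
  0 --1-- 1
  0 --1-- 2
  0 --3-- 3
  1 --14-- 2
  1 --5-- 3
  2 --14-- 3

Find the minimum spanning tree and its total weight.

Applying Kruskal's algorithm (sort edges by weight, add if no cycle):
  Add (0,2) w=1
  Add (0,1) w=1
  Add (0,3) w=3
  Skip (1,3) w=5 (creates cycle)
  Skip (1,2) w=14 (creates cycle)
  Skip (2,3) w=14 (creates cycle)
MST weight = 5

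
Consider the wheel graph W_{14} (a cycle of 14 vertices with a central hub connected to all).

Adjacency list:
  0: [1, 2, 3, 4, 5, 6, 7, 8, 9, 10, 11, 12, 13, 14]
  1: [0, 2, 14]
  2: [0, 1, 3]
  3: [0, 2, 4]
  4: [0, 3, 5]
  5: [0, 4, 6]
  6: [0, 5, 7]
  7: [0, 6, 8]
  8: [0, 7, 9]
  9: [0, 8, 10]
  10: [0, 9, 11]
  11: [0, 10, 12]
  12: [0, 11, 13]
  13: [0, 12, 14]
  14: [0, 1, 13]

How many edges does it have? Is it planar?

Wheel graph W_{14}: 14 cycle edges + 14 spoke edges = 28 edges.
Total vertices: 15.
The graph is planar.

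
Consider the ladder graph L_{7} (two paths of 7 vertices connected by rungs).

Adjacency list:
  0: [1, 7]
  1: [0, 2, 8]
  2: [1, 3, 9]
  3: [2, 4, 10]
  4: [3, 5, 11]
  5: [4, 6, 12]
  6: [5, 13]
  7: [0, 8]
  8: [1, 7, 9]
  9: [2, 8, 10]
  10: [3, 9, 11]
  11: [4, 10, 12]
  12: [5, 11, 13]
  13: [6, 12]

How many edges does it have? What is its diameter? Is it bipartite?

Ladder graph L_{7}: 7 rungs + 2 * (7-1) path edges = 7 + 12 = 19 edges.
Diameter = 7.
Ladder graphs are bipartite (alternating coloring along each path).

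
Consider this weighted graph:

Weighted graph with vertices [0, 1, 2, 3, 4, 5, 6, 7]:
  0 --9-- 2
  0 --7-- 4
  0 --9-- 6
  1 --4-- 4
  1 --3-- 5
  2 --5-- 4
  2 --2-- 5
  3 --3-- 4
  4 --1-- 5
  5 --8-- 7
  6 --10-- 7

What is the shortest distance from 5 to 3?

Using Dijkstra's algorithm from vertex 5:
Shortest path: 5 -> 4 -> 3
Total weight: 1 + 3 = 4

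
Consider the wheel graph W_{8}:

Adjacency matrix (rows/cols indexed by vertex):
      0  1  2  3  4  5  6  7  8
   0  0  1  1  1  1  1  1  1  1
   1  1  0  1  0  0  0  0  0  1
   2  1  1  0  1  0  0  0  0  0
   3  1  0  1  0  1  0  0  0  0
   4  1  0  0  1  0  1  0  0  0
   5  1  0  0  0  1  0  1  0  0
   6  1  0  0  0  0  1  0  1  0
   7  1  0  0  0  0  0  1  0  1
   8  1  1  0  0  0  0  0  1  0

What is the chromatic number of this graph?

W_{8} = C_{8} plus a hub adjacent to every cycle vertex.
The outer cycle needs 2 colors (even cycle); the hub is adjacent to all of them so needs a fresh color.
Chromatic number = 2 + 1 = 3.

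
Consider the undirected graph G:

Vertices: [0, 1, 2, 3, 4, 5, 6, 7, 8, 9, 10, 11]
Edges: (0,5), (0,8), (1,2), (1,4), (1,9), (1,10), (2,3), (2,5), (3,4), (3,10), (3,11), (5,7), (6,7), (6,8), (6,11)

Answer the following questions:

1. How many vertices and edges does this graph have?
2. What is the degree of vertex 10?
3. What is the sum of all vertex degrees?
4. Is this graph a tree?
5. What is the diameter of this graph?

Count: 12 vertices, 15 edges.
Vertex 10 has neighbors [1, 3], degree = 2.
Handshaking lemma: 2 * 15 = 30.
A tree on 12 vertices has 11 edges. This graph has 15 edges (4 extra). Not a tree.
Diameter (longest shortest path) = 5.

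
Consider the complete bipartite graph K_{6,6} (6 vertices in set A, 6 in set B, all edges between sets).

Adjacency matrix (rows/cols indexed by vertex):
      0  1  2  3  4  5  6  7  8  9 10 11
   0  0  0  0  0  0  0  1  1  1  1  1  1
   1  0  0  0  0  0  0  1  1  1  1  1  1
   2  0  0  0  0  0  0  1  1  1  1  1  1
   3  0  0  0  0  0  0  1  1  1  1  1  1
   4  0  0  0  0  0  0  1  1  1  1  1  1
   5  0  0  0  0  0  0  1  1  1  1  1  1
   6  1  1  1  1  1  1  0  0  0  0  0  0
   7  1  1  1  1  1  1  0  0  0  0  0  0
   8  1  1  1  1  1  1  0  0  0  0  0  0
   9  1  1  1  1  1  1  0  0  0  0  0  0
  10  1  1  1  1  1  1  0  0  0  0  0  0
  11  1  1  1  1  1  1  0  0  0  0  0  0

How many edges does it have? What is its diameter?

K_{6,6} has 6 * 6 = 36 edges.
Any vertex reaches any opposite-side vertex in 1 step; same-side vertices reach in 2 steps via any opposite-side vertex.
Diameter = 2.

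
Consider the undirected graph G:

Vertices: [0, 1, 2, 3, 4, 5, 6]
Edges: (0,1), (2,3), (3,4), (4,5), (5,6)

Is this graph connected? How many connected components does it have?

Checking connectivity: the graph has 2 connected component(s).
Components: [[0, 1], [2, 3, 4, 5, 6]]. The graph is NOT connected.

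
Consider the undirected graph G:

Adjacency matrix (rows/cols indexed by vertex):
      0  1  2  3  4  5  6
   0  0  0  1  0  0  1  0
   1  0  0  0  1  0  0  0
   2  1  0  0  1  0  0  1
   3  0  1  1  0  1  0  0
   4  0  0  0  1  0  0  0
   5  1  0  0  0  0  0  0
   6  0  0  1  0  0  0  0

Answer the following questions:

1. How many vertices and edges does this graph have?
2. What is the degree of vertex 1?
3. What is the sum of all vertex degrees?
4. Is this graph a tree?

Count: 7 vertices, 6 edges.
Vertex 1 has neighbors [3], degree = 1.
Handshaking lemma: 2 * 6 = 12.
A graph is a tree iff it is connected and has exactly n-1 edges. This graph is connected (all 7 vertices in one component) and has 7-1 = 6 edges. It is a tree.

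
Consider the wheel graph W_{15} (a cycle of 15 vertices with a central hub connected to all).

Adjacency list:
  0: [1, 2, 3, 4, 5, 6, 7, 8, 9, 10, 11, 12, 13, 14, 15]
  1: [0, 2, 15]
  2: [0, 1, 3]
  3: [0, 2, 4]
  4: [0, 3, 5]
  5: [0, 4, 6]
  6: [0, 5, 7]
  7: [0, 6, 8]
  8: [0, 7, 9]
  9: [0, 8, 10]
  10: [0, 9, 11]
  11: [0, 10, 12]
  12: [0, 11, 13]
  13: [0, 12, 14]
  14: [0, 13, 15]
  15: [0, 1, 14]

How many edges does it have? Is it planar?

Wheel graph W_{15}: 15 cycle edges + 15 spoke edges = 30 edges.
Total vertices: 16.
The graph is planar.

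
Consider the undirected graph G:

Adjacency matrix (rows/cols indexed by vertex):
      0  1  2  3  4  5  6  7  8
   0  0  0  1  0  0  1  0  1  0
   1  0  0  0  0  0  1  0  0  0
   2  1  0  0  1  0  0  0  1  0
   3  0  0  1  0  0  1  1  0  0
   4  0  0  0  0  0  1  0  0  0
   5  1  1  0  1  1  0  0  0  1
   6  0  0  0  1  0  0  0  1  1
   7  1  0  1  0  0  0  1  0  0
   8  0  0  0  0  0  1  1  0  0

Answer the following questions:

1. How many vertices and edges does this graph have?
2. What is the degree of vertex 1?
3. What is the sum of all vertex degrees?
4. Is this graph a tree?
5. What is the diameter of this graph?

Count: 9 vertices, 12 edges.
Vertex 1 has neighbors [5], degree = 1.
Handshaking lemma: 2 * 12 = 24.
A tree on 9 vertices has 8 edges. This graph has 12 edges (4 extra). Not a tree.
Diameter (longest shortest path) = 3.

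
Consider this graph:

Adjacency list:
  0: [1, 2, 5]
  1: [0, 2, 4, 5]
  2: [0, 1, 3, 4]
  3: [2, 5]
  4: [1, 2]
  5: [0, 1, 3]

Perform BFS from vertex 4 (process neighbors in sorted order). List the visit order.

BFS from vertex 4 (neighbors processed in ascending order):
Visit order: 4, 1, 2, 0, 5, 3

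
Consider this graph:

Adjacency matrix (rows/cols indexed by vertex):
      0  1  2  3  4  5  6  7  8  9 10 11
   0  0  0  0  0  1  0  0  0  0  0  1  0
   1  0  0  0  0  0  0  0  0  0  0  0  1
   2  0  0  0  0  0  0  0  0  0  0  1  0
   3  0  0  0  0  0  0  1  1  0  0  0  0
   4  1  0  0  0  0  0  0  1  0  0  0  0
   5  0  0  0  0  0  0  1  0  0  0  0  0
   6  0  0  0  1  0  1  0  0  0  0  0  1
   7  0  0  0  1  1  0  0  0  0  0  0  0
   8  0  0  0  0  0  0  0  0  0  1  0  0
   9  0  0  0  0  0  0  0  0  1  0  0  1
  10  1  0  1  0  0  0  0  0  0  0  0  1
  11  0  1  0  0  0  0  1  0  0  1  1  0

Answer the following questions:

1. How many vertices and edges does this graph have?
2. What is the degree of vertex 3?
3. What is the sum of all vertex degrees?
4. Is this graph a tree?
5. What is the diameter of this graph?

Count: 12 vertices, 12 edges.
Vertex 3 has neighbors [6, 7], degree = 2.
Handshaking lemma: 2 * 12 = 24.
A tree on 12 vertices has 11 edges. This graph has 12 edges (1 extra). Not a tree.
Diameter (longest shortest path) = 5.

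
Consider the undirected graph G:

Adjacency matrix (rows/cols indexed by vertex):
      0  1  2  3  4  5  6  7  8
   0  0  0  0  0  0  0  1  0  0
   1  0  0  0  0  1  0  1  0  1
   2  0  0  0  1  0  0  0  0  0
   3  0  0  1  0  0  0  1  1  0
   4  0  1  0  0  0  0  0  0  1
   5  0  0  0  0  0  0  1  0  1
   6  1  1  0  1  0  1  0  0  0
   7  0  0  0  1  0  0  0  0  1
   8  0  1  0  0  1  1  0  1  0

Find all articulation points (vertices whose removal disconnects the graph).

An articulation point is a vertex whose removal disconnects the graph.
Articulation points: [3, 6]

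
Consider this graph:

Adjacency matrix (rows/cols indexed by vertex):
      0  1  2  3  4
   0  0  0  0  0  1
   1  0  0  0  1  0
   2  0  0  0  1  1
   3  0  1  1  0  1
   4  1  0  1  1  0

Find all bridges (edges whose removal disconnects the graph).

A bridge is an edge whose removal increases the number of connected components.
Bridges found: (0,4), (1,3)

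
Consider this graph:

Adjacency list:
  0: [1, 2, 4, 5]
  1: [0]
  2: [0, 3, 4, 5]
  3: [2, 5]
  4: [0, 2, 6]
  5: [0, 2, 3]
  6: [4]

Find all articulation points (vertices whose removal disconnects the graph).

An articulation point is a vertex whose removal disconnects the graph.
Articulation points: [0, 4]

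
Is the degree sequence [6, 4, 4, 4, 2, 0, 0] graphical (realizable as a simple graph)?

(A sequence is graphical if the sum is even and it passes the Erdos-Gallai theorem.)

Sum of degrees = 20. Sum is even but fails Erdos-Gallai. The sequence is NOT graphical.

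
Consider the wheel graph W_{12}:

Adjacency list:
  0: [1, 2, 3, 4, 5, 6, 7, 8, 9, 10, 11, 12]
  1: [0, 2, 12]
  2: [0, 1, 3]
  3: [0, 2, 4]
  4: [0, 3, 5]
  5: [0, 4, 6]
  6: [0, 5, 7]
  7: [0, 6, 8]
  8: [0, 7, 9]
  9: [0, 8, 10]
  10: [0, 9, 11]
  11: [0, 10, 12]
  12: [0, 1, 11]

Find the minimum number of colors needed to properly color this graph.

W_{12} = C_{12} plus a hub adjacent to every cycle vertex.
The outer cycle needs 2 colors (even cycle); the hub is adjacent to all of them so needs a fresh color.
Chromatic number = 2 + 1 = 3.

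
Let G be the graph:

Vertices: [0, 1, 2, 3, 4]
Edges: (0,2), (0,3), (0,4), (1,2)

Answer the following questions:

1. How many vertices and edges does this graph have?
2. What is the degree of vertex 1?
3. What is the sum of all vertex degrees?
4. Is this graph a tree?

Count: 5 vertices, 4 edges.
Vertex 1 has neighbors [2], degree = 1.
Handshaking lemma: 2 * 4 = 8.
A graph is a tree iff it is connected and has exactly n-1 edges. This graph is connected (all 5 vertices in one component) and has 5-1 = 4 edges. It is a tree.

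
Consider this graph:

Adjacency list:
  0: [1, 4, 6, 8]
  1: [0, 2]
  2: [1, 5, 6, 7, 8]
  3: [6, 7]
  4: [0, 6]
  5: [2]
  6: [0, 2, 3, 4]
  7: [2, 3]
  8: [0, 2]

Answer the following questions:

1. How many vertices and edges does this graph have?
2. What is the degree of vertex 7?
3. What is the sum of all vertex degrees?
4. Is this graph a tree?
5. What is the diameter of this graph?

Count: 9 vertices, 12 edges.
Vertex 7 has neighbors [2, 3], degree = 2.
Handshaking lemma: 2 * 12 = 24.
A tree on 9 vertices has 8 edges. This graph has 12 edges (4 extra). Not a tree.
Diameter (longest shortest path) = 3.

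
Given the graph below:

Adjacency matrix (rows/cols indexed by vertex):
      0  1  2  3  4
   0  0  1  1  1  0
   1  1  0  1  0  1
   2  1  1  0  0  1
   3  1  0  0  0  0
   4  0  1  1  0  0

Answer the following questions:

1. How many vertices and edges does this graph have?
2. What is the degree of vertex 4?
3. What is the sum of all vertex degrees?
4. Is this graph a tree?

Count: 5 vertices, 6 edges.
Vertex 4 has neighbors [1, 2], degree = 2.
Handshaking lemma: 2 * 6 = 12.
A tree on 5 vertices has 4 edges. This graph has 6 edges (2 extra). Not a tree.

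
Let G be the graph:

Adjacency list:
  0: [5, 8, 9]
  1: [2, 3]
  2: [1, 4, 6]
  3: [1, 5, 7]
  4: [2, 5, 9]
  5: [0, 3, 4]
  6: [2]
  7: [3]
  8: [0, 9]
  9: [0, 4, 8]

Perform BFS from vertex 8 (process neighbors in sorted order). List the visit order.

BFS from vertex 8 (neighbors processed in ascending order):
Visit order: 8, 0, 9, 5, 4, 3, 2, 1, 7, 6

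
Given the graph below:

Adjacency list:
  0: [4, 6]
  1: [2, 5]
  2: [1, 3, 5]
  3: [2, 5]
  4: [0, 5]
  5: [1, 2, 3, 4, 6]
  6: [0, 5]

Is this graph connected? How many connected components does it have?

Checking connectivity: the graph has 1 connected component(s).
All vertices are reachable from each other. The graph IS connected.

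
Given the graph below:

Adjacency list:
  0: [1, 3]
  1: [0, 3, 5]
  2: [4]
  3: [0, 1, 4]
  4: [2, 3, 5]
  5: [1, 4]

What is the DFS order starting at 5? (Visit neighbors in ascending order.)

DFS from vertex 5 (neighbors processed in ascending order):
Visit order: 5, 1, 0, 3, 4, 2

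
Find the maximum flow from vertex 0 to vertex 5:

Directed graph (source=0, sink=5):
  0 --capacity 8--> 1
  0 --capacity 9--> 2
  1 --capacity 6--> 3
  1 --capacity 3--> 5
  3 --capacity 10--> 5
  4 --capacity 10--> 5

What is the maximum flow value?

Computing max flow:
  Flow on (0->1): 8/8
  Flow on (1->3): 5/6
  Flow on (1->5): 3/3
  Flow on (3->5): 5/10
Maximum flow = 8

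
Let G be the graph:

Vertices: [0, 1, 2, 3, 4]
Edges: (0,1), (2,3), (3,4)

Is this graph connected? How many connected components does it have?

Checking connectivity: the graph has 2 connected component(s).
Components: [[0, 1], [2, 3, 4]]. The graph is NOT connected.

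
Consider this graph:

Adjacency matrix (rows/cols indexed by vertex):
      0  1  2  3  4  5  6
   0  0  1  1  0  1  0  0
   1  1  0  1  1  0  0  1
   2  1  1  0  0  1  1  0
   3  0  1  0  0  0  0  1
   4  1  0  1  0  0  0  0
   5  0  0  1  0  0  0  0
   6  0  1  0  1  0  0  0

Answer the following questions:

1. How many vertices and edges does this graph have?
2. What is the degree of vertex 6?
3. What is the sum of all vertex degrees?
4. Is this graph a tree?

Count: 7 vertices, 9 edges.
Vertex 6 has neighbors [1, 3], degree = 2.
Handshaking lemma: 2 * 9 = 18.
A tree on 7 vertices has 6 edges. This graph has 9 edges (3 extra). Not a tree.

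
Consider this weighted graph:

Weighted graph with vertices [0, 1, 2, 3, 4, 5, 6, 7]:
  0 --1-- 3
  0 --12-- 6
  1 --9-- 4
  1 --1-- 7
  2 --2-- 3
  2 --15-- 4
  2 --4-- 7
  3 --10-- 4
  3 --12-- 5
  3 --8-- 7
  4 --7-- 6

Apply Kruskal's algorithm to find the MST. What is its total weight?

Applying Kruskal's algorithm (sort edges by weight, add if no cycle):
  Add (0,3) w=1
  Add (1,7) w=1
  Add (2,3) w=2
  Add (2,7) w=4
  Add (4,6) w=7
  Skip (3,7) w=8 (creates cycle)
  Add (1,4) w=9
  Skip (3,4) w=10 (creates cycle)
  Skip (0,6) w=12 (creates cycle)
  Add (3,5) w=12
  Skip (2,4) w=15 (creates cycle)
MST weight = 36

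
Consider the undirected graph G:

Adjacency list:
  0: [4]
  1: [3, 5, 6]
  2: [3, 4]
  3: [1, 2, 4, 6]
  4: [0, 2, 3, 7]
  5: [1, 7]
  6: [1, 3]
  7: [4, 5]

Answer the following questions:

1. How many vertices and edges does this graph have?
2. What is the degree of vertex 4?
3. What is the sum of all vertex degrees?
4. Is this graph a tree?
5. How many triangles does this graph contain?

Count: 8 vertices, 10 edges.
Vertex 4 has neighbors [0, 2, 3, 7], degree = 4.
Handshaking lemma: 2 * 10 = 20.
A tree on 8 vertices has 7 edges. This graph has 10 edges (3 extra). Not a tree.
Number of triangles = 2.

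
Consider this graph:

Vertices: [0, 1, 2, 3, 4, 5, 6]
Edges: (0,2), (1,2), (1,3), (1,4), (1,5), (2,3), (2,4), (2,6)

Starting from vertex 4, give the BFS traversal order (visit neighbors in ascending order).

BFS from vertex 4 (neighbors processed in ascending order):
Visit order: 4, 1, 2, 3, 5, 0, 6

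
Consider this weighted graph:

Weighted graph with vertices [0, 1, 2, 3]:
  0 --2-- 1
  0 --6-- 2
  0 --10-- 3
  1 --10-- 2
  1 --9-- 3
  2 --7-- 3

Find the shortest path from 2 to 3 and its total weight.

Using Dijkstra's algorithm from vertex 2:
Shortest path: 2 -> 3
Total weight: 7 = 7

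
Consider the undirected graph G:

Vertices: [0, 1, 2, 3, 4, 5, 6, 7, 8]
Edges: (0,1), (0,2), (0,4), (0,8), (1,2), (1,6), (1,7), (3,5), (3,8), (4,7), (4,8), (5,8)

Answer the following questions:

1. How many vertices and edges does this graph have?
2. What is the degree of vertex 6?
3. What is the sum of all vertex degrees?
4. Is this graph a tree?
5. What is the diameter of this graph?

Count: 9 vertices, 12 edges.
Vertex 6 has neighbors [1], degree = 1.
Handshaking lemma: 2 * 12 = 24.
A tree on 9 vertices has 8 edges. This graph has 12 edges (4 extra). Not a tree.
Diameter (longest shortest path) = 4.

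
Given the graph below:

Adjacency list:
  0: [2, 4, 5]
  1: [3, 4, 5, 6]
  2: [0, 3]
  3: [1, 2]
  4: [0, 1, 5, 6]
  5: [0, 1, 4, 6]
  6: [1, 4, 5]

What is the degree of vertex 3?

Vertex 3 has neighbors [1, 2], so deg(3) = 2.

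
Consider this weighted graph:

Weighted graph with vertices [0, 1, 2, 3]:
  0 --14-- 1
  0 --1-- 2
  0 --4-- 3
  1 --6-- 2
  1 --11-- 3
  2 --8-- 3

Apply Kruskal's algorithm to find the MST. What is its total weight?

Applying Kruskal's algorithm (sort edges by weight, add if no cycle):
  Add (0,2) w=1
  Add (0,3) w=4
  Add (1,2) w=6
  Skip (2,3) w=8 (creates cycle)
  Skip (1,3) w=11 (creates cycle)
  Skip (0,1) w=14 (creates cycle)
MST weight = 11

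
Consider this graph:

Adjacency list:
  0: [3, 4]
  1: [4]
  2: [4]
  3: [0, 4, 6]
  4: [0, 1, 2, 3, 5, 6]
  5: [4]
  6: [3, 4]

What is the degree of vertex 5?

Vertex 5 has neighbors [4], so deg(5) = 1.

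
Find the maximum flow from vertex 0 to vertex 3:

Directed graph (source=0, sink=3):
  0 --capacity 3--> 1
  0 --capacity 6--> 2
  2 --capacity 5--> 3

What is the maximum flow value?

Computing max flow:
  Flow on (0->2): 5/6
  Flow on (2->3): 5/5
Maximum flow = 5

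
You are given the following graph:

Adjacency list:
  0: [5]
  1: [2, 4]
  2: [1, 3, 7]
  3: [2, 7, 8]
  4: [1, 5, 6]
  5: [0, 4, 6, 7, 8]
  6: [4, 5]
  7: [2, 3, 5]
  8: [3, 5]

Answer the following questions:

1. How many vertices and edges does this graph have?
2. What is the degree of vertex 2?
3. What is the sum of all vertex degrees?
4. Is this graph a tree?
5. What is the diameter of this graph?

Count: 9 vertices, 12 edges.
Vertex 2 has neighbors [1, 3, 7], degree = 3.
Handshaking lemma: 2 * 12 = 24.
A tree on 9 vertices has 8 edges. This graph has 12 edges (4 extra). Not a tree.
Diameter (longest shortest path) = 3.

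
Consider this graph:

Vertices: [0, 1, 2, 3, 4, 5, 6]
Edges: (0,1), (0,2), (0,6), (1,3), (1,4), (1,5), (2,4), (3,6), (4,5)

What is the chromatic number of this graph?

The graph has a maximum clique of size 3 (lower bound on chromatic number).
A valid 3-coloring: {0: 1, 1: 0, 2: 0, 3: 1, 4: 1, 5: 2, 6: 0}.
Chromatic number = 3.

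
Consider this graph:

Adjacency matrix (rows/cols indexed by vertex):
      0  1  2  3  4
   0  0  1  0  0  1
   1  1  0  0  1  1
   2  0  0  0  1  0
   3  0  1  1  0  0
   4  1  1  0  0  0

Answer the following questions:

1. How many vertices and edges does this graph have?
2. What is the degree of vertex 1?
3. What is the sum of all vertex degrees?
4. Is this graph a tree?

Count: 5 vertices, 5 edges.
Vertex 1 has neighbors [0, 3, 4], degree = 3.
Handshaking lemma: 2 * 5 = 10.
A tree on 5 vertices has 4 edges. This graph has 5 edges (1 extra). Not a tree.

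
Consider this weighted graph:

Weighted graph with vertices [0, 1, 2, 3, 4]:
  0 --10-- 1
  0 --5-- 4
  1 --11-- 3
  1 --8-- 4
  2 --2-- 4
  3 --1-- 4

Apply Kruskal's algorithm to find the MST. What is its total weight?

Applying Kruskal's algorithm (sort edges by weight, add if no cycle):
  Add (3,4) w=1
  Add (2,4) w=2
  Add (0,4) w=5
  Add (1,4) w=8
  Skip (0,1) w=10 (creates cycle)
  Skip (1,3) w=11 (creates cycle)
MST weight = 16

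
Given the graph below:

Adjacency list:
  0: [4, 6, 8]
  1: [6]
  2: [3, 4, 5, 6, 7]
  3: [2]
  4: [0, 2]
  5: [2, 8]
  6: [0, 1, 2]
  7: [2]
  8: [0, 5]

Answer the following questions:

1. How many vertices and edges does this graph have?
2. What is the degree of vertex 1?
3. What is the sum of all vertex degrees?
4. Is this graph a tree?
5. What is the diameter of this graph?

Count: 9 vertices, 10 edges.
Vertex 1 has neighbors [6], degree = 1.
Handshaking lemma: 2 * 10 = 20.
A tree on 9 vertices has 8 edges. This graph has 10 edges (2 extra). Not a tree.
Diameter (longest shortest path) = 3.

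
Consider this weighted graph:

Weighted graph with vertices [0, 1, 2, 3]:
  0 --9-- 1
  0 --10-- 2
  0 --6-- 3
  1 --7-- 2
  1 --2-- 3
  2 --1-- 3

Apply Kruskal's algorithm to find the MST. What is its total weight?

Applying Kruskal's algorithm (sort edges by weight, add if no cycle):
  Add (2,3) w=1
  Add (1,3) w=2
  Add (0,3) w=6
  Skip (1,2) w=7 (creates cycle)
  Skip (0,1) w=9 (creates cycle)
  Skip (0,2) w=10 (creates cycle)
MST weight = 9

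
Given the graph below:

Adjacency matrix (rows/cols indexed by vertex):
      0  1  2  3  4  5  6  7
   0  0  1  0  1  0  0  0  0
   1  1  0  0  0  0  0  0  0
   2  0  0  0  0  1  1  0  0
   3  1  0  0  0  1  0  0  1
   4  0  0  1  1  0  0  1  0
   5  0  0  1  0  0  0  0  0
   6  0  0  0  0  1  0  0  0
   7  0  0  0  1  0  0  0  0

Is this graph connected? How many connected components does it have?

Checking connectivity: the graph has 1 connected component(s).
All vertices are reachable from each other. The graph IS connected.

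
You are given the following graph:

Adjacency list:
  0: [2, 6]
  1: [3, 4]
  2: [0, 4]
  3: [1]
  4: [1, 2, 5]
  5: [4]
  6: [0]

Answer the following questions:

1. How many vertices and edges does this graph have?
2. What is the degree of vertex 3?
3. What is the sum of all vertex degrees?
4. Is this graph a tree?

Count: 7 vertices, 6 edges.
Vertex 3 has neighbors [1], degree = 1.
Handshaking lemma: 2 * 6 = 12.
A graph is a tree iff it is connected and has exactly n-1 edges. This graph is connected (all 7 vertices in one component) and has 7-1 = 6 edges. It is a tree.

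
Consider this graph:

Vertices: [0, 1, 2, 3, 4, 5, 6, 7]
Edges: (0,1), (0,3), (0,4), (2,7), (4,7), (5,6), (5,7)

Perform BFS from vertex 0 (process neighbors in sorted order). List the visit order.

BFS from vertex 0 (neighbors processed in ascending order):
Visit order: 0, 1, 3, 4, 7, 2, 5, 6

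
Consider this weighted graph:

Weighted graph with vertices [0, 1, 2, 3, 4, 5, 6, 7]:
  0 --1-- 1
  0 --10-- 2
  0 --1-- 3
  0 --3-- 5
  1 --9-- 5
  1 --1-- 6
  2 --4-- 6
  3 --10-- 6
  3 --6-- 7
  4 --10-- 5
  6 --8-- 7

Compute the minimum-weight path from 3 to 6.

Using Dijkstra's algorithm from vertex 3:
Shortest path: 3 -> 0 -> 1 -> 6
Total weight: 1 + 1 + 1 = 3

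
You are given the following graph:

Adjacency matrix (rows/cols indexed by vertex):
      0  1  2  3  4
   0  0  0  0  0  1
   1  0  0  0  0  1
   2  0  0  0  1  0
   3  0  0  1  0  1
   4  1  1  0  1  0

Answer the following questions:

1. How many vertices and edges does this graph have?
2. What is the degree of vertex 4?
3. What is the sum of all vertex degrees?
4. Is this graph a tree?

Count: 5 vertices, 4 edges.
Vertex 4 has neighbors [0, 1, 3], degree = 3.
Handshaking lemma: 2 * 4 = 8.
A graph is a tree iff it is connected and has exactly n-1 edges. This graph is connected (all 5 vertices in one component) and has 5-1 = 4 edges. It is a tree.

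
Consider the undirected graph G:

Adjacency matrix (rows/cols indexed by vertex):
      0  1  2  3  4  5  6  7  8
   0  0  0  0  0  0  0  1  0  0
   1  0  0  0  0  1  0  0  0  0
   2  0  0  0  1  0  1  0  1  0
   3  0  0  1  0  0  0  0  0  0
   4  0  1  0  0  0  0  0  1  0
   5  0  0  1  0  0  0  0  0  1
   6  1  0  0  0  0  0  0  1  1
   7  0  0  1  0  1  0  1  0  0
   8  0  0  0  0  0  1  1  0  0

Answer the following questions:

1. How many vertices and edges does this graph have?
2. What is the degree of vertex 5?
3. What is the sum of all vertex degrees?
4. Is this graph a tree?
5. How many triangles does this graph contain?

Count: 9 vertices, 9 edges.
Vertex 5 has neighbors [2, 8], degree = 2.
Handshaking lemma: 2 * 9 = 18.
A tree on 9 vertices has 8 edges. This graph has 9 edges (1 extra). Not a tree.
Number of triangles = 0.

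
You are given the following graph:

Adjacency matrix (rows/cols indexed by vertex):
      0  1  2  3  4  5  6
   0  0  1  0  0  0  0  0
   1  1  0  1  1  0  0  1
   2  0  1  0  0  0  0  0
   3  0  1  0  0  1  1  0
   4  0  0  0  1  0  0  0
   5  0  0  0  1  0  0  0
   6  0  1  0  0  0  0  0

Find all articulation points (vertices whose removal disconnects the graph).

An articulation point is a vertex whose removal disconnects the graph.
Articulation points: [1, 3]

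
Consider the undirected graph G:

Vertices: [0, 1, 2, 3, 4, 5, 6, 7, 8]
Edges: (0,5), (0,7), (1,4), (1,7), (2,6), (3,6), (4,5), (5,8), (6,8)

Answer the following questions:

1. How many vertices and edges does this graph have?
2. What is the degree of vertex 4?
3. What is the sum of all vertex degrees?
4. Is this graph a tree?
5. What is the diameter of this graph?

Count: 9 vertices, 9 edges.
Vertex 4 has neighbors [1, 5], degree = 2.
Handshaking lemma: 2 * 9 = 18.
A tree on 9 vertices has 8 edges. This graph has 9 edges (1 extra). Not a tree.
Diameter (longest shortest path) = 5.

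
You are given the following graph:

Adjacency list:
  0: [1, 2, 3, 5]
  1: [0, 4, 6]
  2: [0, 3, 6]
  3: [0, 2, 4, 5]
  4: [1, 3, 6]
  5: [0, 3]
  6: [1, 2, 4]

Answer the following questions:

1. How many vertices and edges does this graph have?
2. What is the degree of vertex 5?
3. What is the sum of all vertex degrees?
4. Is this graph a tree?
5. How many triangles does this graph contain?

Count: 7 vertices, 11 edges.
Vertex 5 has neighbors [0, 3], degree = 2.
Handshaking lemma: 2 * 11 = 22.
A tree on 7 vertices has 6 edges. This graph has 11 edges (5 extra). Not a tree.
Number of triangles = 3.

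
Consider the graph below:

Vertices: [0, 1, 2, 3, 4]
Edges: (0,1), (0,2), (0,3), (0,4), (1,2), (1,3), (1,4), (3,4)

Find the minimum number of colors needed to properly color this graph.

The graph has a maximum clique of size 4 (lower bound on chromatic number).
A valid 4-coloring: {0: 0, 1: 1, 2: 2, 3: 2, 4: 3}.
Chromatic number = 4.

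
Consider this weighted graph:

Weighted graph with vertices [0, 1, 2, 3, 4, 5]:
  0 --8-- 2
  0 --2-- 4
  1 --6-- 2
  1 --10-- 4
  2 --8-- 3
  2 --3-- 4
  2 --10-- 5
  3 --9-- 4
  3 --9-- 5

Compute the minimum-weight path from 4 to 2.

Using Dijkstra's algorithm from vertex 4:
Shortest path: 4 -> 2
Total weight: 3 = 3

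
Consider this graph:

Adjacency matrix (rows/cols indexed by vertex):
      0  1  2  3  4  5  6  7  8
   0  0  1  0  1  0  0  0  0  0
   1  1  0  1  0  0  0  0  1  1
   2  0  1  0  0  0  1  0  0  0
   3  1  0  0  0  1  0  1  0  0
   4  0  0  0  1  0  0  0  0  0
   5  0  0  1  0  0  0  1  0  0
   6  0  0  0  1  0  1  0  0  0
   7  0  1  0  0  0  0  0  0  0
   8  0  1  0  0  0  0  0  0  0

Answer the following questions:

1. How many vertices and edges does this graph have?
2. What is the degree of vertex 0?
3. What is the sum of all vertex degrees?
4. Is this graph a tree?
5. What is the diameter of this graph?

Count: 9 vertices, 9 edges.
Vertex 0 has neighbors [1, 3], degree = 2.
Handshaking lemma: 2 * 9 = 18.
A tree on 9 vertices has 8 edges. This graph has 9 edges (1 extra). Not a tree.
Diameter (longest shortest path) = 4.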